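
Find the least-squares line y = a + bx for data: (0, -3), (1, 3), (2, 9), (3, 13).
a = -13/5, b = 27/5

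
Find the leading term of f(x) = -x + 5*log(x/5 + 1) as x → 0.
-x**2/10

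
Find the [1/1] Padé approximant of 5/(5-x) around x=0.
1/(1 - x/5)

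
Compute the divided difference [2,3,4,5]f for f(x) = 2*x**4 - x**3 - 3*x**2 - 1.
27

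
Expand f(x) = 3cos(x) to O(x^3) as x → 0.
3 - 3*x**2/2 + O(x**3)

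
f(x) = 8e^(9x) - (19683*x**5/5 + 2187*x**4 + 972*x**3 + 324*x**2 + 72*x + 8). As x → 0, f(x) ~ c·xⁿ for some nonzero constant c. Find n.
6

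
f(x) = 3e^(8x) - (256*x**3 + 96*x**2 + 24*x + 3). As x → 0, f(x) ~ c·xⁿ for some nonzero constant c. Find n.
4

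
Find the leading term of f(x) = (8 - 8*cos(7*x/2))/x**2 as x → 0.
49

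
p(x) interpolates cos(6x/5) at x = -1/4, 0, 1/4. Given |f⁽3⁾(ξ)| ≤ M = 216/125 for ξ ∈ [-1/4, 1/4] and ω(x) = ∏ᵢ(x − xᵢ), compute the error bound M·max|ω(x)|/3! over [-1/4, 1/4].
sqrt(3)/1000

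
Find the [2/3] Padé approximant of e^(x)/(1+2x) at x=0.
(13*x**2/148 + 94*x/185 + 1)/(353*x**3/2220 - 669*x**2/740 + 279*x/185 + 1)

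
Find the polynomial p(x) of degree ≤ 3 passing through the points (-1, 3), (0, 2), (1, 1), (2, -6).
2 - x**3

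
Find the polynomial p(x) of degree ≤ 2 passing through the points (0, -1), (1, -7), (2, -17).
-2*x**2 - 4*x - 1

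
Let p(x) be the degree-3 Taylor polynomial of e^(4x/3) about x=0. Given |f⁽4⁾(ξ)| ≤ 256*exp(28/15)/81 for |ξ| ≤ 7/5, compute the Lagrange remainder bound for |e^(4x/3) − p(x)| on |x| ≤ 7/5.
76832*exp(28/15)/151875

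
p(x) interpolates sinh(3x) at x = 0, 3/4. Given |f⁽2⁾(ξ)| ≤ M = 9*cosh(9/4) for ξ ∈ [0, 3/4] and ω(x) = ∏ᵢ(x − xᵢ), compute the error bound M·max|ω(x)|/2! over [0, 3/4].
81*cosh(9/4)/128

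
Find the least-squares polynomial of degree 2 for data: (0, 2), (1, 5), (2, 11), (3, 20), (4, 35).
79/35 + (27/70)x + (27/14)x²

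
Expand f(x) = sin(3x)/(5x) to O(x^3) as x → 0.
3/5 - 9*x**2/10 + O(x**3)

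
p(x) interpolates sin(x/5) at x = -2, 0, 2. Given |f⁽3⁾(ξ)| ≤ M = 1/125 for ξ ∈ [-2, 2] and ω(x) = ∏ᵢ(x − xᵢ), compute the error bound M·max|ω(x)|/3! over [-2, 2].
8*sqrt(3)/3375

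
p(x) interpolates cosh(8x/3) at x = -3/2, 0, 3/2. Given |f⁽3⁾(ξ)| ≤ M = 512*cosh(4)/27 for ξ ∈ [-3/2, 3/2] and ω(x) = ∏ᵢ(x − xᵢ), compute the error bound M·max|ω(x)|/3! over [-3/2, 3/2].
64*sqrt(3)*cosh(4)/27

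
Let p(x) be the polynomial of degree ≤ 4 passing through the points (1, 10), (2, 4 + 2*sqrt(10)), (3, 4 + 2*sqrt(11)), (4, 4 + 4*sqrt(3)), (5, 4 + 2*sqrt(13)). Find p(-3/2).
-2145*sqrt(10)/16 - 1365*sqrt(3)/8 + 1155*sqrt(13)/64 + 9265/64 + 5005*sqrt(11)/32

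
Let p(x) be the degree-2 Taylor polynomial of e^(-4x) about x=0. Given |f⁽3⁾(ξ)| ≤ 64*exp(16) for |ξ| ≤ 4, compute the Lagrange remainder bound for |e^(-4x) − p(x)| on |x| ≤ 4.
2048*exp(16)/3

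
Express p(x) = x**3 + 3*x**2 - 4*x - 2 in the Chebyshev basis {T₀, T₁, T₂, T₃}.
(-1/2)T₀ + (-13/4)T₁ + (3/2)T₂ + (1/4)T₃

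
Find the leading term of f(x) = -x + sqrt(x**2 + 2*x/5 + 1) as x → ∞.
1/5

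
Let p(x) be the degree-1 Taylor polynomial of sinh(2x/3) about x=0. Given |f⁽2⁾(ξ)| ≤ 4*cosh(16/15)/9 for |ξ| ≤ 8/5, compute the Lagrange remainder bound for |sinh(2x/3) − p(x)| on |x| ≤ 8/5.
128*cosh(16/15)/225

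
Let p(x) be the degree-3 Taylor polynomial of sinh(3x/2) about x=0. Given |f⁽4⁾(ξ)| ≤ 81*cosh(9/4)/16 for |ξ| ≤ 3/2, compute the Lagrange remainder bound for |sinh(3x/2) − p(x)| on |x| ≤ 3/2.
2187*cosh(9/4)/2048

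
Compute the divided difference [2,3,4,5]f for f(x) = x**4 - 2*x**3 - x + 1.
12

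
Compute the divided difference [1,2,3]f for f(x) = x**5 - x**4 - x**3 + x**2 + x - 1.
60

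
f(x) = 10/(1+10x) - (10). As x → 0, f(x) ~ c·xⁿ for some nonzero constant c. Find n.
1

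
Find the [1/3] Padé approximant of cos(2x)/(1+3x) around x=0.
(1 - 5*x/9)/(44*x**3/9 + x**2/3 + 22*x/9 + 1)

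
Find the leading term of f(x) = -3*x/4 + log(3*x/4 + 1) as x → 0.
-9*x**2/32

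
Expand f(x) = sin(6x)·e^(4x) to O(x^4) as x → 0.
6*x + 24*x**2 + 12*x**3 + O(x**4)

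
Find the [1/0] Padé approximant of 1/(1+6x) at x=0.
1 - 6*x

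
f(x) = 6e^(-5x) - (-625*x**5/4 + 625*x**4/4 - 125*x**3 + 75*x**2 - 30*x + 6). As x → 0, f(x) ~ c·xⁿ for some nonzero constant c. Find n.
6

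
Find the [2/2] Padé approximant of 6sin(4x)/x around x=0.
(24 - 224*x**2/5)/(4*x**2/5 + 1)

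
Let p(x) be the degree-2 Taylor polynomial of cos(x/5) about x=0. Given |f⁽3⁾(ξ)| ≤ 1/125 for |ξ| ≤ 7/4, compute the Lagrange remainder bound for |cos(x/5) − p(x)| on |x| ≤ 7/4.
343/48000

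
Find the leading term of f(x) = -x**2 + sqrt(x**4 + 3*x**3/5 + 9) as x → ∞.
3*x/10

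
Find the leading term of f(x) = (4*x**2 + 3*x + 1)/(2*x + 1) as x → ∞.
2*x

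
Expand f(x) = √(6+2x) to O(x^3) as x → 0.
sqrt(6) + sqrt(6)*x/6 - sqrt(6)*x**2/72 + O(x**3)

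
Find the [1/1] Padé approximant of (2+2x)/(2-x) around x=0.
(x + 1)/(1 - x/2)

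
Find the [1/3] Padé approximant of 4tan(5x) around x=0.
20*x/(1 - 25*x**2/3)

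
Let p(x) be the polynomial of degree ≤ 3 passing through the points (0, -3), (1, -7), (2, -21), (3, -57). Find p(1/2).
-9/2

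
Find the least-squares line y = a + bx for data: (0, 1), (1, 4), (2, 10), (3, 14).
a = 1/2, b = 9/2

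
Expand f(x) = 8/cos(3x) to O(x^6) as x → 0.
8 + 36*x**2 + 135*x**4 + O(x**6)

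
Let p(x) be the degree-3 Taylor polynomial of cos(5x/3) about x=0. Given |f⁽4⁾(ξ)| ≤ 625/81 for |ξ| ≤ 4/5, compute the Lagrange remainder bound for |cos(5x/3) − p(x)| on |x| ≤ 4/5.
32/243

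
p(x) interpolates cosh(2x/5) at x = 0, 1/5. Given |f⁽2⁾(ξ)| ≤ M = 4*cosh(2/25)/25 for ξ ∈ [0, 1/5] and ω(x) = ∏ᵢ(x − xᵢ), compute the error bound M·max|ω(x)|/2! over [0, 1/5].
cosh(2/25)/1250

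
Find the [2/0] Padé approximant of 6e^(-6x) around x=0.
108*x**2 - 36*x + 6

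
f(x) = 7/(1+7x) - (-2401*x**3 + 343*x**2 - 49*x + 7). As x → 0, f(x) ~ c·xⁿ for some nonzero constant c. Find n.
4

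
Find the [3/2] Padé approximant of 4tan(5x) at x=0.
(-100*x**3/3 + 20*x)/(1 - 10*x**2)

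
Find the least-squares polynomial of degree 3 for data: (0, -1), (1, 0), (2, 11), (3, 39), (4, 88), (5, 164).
-17/18 + (-2143/756)x + (337/126)x² + (97/108)x³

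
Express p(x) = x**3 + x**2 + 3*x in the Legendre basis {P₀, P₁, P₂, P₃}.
(1/3)P₀ + (18/5)P₁ + (2/3)P₂ + (2/5)P₃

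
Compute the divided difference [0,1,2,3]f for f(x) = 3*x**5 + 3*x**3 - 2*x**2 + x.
78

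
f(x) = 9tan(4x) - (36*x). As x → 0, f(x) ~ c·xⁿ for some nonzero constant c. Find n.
3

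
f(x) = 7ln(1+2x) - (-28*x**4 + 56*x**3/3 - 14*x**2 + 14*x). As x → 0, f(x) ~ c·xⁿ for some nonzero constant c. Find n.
5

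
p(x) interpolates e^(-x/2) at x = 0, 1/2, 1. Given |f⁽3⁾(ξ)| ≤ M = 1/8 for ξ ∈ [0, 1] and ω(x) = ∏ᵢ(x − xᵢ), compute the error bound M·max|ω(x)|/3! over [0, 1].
sqrt(3)/1728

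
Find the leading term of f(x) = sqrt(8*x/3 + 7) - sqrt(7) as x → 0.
4*sqrt(7)*x/21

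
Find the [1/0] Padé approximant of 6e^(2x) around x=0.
12*x + 6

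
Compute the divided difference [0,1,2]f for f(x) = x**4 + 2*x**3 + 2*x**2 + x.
15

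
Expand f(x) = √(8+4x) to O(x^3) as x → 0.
2*sqrt(2) + sqrt(2)*x/2 - sqrt(2)*x**2/16 + O(x**3)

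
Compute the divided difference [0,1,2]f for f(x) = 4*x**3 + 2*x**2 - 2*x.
14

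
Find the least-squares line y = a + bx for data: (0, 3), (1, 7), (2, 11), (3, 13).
a = 17/5, b = 17/5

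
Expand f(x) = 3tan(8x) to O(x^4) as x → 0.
24*x + 512*x**3 + O(x**4)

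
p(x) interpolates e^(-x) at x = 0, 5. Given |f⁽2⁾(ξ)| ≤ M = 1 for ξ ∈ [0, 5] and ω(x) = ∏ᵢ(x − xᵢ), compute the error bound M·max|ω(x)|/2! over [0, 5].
25/8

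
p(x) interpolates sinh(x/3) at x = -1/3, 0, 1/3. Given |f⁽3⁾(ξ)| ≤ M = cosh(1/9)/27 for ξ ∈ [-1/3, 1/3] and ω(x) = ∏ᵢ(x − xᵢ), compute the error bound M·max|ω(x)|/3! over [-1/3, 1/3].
sqrt(3)*cosh(1/9)/19683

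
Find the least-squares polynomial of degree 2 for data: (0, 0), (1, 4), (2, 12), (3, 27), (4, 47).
6/35 + (39/70)x + (39/14)x²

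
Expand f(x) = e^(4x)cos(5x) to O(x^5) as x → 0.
1 + 4*x - 9*x**2/2 - 118*x**3/3 - 1519*x**4/24 + O(x**5)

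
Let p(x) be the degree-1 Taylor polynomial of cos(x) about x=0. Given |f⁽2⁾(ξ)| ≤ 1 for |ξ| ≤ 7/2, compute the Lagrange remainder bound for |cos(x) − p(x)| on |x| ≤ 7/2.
49/8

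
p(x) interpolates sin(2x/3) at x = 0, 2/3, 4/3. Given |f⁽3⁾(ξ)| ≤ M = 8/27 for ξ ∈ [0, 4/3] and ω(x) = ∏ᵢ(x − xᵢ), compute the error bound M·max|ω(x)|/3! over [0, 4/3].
64*sqrt(3)/19683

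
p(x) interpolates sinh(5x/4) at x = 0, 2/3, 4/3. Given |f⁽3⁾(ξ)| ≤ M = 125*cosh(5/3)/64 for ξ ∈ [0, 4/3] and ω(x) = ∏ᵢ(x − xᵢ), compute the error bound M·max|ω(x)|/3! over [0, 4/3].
125*sqrt(3)*cosh(5/3)/5832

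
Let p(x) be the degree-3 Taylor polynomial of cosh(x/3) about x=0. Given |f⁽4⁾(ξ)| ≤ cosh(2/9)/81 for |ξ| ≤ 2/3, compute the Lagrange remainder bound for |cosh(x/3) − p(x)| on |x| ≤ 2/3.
2*cosh(2/9)/19683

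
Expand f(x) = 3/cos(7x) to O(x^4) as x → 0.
3 + 147*x**2/2 + O(x**4)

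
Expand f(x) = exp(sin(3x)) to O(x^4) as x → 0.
1 + 3*x + 9*x**2/2 + O(x**4)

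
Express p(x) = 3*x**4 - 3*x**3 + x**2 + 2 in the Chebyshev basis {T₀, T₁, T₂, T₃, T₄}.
(29/8)T₀ + (-9/4)T₁ + (2)T₂ + (-3/4)T₃ + (3/8)T₄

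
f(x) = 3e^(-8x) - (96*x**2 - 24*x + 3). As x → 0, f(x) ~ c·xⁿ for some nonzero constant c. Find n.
3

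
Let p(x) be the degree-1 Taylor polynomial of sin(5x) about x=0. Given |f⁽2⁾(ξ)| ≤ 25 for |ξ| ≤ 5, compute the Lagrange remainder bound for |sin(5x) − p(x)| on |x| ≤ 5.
625/2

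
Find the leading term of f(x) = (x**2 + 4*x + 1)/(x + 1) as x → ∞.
x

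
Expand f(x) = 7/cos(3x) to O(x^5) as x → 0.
7 + 63*x**2/2 + 945*x**4/8 + O(x**5)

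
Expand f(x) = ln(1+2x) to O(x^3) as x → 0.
2*x - 2*x**2 + O(x**3)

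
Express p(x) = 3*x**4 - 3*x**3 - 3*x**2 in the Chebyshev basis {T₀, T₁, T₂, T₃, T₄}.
(-3/8)T₀ + (-9/4)T₁ + (-3/4)T₃ + (3/8)T₄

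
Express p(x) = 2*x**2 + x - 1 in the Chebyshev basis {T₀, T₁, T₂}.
T₁ + T₂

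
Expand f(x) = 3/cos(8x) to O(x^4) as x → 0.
3 + 96*x**2 + O(x**4)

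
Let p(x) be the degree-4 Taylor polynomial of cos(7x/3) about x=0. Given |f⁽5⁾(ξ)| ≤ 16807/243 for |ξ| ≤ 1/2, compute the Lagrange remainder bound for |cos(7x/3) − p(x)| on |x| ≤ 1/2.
16807/933120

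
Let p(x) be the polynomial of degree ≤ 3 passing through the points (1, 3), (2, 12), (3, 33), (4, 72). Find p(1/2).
9/8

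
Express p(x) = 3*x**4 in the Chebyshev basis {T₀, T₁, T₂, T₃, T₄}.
(9/8)T₀ + (3/2)T₂ + (3/8)T₄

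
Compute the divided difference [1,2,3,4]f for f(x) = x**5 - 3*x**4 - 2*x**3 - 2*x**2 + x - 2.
33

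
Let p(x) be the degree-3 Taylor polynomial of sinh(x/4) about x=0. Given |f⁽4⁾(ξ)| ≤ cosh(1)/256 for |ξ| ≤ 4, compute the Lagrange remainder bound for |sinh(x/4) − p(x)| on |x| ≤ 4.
cosh(1)/24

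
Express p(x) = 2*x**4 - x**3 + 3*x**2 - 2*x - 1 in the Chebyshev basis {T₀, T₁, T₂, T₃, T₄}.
(5/4)T₀ + (-11/4)T₁ + (5/2)T₂ + (-1/4)T₃ + (1/4)T₄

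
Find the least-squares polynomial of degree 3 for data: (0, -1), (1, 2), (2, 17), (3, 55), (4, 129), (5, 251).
-22/21 + (14/9)x + (-31/84)x² + (73/36)x³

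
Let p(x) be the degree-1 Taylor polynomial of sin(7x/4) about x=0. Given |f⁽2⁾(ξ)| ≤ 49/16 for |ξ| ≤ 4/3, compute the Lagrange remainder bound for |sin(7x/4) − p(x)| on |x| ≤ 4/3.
49/18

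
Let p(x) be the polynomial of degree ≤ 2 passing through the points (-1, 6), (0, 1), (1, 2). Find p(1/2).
3/4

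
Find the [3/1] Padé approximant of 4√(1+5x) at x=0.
(-125*x**3/16 + 75*x**2/4 + 45*x/2 + 4)/(25*x/8 + 1)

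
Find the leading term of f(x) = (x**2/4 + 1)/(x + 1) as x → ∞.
x/4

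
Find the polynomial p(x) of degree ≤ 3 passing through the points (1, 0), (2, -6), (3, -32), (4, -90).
-2*x**3 + 2*x**2 + 2*x - 2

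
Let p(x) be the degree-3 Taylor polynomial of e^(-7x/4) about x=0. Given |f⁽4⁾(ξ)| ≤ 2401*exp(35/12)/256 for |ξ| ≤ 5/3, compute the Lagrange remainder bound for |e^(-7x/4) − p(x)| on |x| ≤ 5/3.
1500625*exp(35/12)/497664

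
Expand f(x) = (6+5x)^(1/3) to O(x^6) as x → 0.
6**(1/3) + 5*6**(1/3)*x/18 - 25*6**(1/3)*x**2/324 + 625*6**(1/3)*x**3/17496 - 3125*6**(1/3)*x**4/157464 + 34375*6**(1/3)*x**5/2834352 + O(x**6)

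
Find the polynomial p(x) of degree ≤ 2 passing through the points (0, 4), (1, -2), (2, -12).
-2*x**2 - 4*x + 4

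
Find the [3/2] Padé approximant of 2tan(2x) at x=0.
(-16*x**3/15 + 4*x)/(1 - 8*x**2/5)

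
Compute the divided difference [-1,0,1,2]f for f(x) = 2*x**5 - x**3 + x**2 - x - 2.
9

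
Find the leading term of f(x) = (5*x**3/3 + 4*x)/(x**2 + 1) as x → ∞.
5*x/3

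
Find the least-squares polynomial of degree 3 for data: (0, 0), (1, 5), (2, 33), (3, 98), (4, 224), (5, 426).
-1/9 + (487/378)x + (299/252)x² + (337/108)x³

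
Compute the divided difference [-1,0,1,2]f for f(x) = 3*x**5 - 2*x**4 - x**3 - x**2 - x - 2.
10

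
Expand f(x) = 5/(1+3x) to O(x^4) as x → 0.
5 - 15*x + 45*x**2 - 135*x**3 + O(x**4)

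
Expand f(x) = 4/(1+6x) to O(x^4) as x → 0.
4 - 24*x + 144*x**2 - 864*x**3 + O(x**4)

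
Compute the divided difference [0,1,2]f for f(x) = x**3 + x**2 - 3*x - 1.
4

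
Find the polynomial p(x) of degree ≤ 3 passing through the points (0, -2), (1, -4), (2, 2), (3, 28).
2*x**3 - 2*x**2 - 2*x - 2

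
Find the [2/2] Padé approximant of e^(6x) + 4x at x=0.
(39*x**2 + 13*x + 1)/(-9*x**2 + 3*x + 1)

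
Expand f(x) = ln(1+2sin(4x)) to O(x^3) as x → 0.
8*x - 32*x**2 + O(x**3)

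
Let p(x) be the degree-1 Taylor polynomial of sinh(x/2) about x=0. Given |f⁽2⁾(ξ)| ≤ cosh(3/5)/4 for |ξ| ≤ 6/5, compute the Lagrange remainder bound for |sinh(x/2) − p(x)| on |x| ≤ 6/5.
9*cosh(3/5)/50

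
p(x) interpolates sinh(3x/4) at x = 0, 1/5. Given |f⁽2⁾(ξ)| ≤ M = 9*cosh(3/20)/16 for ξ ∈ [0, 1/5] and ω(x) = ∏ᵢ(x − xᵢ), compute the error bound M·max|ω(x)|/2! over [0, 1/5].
9*cosh(3/20)/3200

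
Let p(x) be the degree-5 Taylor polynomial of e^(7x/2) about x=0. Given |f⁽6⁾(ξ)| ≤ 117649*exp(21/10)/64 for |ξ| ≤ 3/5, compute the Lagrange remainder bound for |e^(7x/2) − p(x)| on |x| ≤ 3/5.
9529569*exp(21/10)/80000000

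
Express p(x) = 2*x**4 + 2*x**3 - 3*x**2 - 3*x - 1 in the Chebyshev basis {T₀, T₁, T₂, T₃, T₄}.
(-7/4)T₀ + (-3/2)T₁ + (-1/2)T₂ + (1/2)T₃ + (1/4)T₄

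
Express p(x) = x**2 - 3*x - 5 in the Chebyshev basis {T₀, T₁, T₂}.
(-9/2)T₀ + (-3)T₁ + (1/2)T₂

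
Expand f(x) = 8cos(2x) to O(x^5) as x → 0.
8 - 16*x**2 + 16*x**4/3 + O(x**5)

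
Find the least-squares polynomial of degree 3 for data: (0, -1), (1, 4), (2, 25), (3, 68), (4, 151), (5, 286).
-9/7 + (13/3)x + (-3/14)x² + (13/6)x³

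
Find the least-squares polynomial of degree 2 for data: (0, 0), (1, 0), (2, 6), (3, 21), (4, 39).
-6/35 + (-207/70)x + (45/14)x²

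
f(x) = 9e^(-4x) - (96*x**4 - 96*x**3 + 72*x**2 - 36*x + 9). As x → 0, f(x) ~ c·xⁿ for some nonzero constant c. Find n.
5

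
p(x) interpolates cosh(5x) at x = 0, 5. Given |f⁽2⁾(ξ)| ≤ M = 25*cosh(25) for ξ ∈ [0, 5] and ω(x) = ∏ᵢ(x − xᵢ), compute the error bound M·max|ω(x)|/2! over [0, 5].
625*cosh(25)/8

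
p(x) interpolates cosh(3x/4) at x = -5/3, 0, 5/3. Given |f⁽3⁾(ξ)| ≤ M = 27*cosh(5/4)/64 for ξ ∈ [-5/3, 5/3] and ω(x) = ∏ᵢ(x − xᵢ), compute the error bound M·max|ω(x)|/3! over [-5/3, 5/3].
125*sqrt(3)*cosh(5/4)/1728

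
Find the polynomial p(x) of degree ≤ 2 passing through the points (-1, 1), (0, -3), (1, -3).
2*x**2 - 2*x - 3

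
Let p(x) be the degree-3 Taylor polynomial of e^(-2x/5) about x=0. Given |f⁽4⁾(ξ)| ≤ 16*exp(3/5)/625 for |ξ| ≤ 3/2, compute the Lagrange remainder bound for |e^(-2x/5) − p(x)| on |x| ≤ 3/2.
27*exp(3/5)/5000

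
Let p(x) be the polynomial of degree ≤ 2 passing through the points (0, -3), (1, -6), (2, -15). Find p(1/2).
-15/4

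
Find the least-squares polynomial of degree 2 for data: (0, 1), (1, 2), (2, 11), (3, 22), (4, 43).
1 + (-8/5)x + (3)x²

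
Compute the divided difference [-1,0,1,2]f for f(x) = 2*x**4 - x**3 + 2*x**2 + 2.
3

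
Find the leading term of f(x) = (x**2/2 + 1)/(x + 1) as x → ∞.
x/2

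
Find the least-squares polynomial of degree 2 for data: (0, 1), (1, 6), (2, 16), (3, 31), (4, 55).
47/35 + (71/70)x + (43/14)x²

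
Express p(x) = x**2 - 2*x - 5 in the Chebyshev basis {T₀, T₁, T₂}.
(-9/2)T₀ + (-2)T₁ + (1/2)T₂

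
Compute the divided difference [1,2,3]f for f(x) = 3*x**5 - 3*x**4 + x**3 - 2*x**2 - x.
199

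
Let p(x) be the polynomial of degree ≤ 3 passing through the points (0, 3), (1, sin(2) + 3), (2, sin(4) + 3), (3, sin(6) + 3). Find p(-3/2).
-189*sin(2)/16 + 135*sin(4)/16 - 35*sin(6)/16 + 3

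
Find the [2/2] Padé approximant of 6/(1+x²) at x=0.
6/(x**2 + 1)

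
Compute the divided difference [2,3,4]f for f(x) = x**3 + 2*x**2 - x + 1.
11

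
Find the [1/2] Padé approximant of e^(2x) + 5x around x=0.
(949*x/141 + 1)/(-16*x**2/141 - 38*x/141 + 1)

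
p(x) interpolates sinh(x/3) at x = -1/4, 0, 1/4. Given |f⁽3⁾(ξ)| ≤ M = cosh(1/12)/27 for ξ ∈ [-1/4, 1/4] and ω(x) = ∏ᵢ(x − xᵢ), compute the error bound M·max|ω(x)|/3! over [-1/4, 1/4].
sqrt(3)*cosh(1/12)/46656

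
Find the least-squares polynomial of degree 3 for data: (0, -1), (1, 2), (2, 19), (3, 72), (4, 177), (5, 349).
-46/63 + (-124/189)x + (-13/36)x² + (313/108)x³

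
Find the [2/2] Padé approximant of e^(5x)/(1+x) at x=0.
(175*x**2/132 + 20*x/11 + 1)/(205*x**2/132 - 24*x/11 + 1)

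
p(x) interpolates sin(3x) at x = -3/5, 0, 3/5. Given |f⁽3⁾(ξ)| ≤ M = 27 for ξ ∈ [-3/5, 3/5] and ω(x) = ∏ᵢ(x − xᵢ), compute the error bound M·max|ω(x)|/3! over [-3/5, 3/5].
27*sqrt(3)/125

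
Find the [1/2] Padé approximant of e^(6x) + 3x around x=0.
(7*x + 1)/(1 - 2*x)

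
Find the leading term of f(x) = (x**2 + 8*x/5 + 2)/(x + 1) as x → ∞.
x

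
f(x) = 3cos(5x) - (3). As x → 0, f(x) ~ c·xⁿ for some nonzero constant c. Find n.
2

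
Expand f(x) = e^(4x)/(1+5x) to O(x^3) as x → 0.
1 - x + 13*x**2 + O(x**3)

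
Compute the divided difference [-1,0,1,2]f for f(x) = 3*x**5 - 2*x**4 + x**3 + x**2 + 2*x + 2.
12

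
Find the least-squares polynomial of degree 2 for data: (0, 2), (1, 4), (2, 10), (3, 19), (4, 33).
72/35 + (-1/70)x + (27/14)x²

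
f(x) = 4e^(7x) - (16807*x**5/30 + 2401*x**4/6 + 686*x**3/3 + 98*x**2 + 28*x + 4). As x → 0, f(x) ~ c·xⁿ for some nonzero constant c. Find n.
6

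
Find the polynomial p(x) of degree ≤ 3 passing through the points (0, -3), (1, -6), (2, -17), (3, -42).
-x**3 - x**2 - x - 3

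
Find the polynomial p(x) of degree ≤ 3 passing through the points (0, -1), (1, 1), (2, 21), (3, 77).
3*x**3 - x - 1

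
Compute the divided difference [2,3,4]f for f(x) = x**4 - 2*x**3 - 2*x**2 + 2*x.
35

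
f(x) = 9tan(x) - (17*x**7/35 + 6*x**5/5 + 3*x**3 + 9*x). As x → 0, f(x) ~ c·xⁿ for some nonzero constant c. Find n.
9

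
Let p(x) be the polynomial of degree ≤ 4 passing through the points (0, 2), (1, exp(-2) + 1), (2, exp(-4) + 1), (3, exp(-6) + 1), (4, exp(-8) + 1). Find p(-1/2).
(-420*exp(6) - 180*exp(2) + 35 + 378*exp(4) + 443*exp(8))*exp(-8)/128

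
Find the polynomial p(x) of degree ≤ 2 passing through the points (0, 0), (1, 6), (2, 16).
2*x**2 + 4*x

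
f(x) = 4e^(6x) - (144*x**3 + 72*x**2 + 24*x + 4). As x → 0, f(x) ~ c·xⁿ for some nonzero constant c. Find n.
4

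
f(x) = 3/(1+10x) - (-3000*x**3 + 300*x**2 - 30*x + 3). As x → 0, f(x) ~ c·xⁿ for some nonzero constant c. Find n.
4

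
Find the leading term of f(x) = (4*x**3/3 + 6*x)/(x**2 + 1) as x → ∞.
4*x/3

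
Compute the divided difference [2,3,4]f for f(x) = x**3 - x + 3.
9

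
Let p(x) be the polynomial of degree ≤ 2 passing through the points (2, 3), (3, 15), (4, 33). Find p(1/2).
-15/4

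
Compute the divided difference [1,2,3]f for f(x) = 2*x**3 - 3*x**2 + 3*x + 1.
9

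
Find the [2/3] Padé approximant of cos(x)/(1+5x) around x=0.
(1 - 5*x**2/12)/(5*x**3/12 + x**2/12 + 5*x + 1)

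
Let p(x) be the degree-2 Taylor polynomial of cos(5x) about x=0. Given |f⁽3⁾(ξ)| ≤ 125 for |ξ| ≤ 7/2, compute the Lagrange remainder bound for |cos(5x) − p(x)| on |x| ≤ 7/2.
42875/48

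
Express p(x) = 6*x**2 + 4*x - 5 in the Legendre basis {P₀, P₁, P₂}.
(-3)P₀ + (4)P₁ + (4)P₂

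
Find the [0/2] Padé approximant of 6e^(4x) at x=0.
6/(8*x**2 - 4*x + 1)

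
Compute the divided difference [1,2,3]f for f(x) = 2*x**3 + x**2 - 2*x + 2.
13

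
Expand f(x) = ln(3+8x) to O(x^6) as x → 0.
log(3) + 8*x/3 - 32*x**2/9 + 512*x**3/81 - 1024*x**4/81 + 32768*x**5/1215 + O(x**6)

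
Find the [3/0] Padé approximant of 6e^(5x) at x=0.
125*x**3 + 75*x**2 + 30*x + 6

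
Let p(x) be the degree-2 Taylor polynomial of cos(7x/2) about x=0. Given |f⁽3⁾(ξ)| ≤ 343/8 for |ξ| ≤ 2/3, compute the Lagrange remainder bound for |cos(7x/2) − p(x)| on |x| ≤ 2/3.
343/162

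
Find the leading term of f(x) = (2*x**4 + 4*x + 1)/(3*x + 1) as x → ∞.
2*x**3/3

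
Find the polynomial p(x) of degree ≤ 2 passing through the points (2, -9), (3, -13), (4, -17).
-4*x - 1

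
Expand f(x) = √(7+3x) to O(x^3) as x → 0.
sqrt(7) + 3*sqrt(7)*x/14 - 9*sqrt(7)*x**2/392 + O(x**3)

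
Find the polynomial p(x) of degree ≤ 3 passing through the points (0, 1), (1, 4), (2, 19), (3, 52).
x**3 + 3*x**2 - x + 1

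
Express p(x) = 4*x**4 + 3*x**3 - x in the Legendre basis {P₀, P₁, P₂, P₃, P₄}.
(4/5)P₀ + (4/5)P₁ + (16/7)P₂ + (6/5)P₃ + (32/35)P₄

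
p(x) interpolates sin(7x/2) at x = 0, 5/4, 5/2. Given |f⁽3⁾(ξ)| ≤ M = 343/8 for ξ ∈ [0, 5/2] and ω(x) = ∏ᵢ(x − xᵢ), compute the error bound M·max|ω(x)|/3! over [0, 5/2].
42875*sqrt(3)/13824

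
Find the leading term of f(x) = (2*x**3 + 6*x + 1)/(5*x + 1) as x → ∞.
2*x**2/5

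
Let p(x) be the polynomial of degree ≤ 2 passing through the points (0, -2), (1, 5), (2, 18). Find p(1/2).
3/4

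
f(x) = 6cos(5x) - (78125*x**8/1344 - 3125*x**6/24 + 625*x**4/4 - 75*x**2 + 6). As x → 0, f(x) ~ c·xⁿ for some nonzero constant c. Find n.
10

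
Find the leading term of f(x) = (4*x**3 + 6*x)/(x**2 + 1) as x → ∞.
4*x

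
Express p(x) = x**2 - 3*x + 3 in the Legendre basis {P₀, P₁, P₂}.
(10/3)P₀ + (-3)P₁ + (2/3)P₂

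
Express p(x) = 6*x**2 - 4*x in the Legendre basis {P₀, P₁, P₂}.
(2)P₀ + (-4)P₁ + (4)P₂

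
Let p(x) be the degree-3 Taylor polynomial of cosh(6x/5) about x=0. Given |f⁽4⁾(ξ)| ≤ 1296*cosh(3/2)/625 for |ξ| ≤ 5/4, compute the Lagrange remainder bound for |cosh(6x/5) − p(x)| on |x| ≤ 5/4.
27*cosh(3/2)/128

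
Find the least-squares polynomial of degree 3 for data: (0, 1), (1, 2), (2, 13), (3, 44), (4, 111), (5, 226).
8/9 + (631/378)x + (-148/63)x² + (119/54)x³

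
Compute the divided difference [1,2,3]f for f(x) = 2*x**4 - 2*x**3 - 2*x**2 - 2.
36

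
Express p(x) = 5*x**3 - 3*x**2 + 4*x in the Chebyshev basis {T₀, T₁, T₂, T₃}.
(-3/2)T₀ + (31/4)T₁ + (-3/2)T₂ + (5/4)T₃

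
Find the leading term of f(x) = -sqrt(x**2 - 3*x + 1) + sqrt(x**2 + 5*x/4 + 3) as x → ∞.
17/8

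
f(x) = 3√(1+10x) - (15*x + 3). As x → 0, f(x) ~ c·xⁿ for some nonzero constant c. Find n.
2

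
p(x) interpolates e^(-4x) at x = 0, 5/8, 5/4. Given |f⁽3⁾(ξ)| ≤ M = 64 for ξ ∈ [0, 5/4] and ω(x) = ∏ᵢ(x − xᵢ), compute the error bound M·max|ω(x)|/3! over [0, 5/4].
125*sqrt(3)/216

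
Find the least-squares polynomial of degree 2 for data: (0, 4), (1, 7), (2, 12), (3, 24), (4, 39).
148/35 + (-11/70)x + (31/14)x²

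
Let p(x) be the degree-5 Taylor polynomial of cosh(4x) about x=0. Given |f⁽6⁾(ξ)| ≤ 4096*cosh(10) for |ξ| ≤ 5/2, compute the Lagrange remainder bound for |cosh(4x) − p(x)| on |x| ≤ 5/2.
12500*cosh(10)/9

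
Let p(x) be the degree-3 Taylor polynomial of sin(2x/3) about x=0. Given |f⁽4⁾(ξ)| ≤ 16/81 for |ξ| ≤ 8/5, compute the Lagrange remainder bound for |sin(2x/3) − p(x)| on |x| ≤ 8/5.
8192/151875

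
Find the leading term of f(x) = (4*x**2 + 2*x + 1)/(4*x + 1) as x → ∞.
x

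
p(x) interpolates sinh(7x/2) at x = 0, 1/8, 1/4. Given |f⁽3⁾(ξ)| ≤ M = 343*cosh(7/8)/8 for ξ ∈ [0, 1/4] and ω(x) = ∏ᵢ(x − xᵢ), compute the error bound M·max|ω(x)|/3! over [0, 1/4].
343*sqrt(3)*cosh(7/8)/110592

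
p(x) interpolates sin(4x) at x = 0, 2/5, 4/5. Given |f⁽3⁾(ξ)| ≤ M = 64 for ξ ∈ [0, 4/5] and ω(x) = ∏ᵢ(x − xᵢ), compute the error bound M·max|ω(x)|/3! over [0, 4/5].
512*sqrt(3)/3375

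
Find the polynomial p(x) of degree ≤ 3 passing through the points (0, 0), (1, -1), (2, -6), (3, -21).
-x**3 + x**2 - x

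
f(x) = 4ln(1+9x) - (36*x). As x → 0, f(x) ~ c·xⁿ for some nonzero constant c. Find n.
2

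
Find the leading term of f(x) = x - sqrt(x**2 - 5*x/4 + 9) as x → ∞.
5/8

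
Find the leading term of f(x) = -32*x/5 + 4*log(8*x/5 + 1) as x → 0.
-128*x**2/25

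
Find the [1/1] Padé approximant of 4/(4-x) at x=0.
1/(1 - x/4)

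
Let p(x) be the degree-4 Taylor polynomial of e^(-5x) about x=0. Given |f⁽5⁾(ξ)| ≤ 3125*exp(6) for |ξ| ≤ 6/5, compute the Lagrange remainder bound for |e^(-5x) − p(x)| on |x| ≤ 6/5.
324*exp(6)/5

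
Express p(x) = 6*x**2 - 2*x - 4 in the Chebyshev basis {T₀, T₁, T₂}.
-T₀ + (-2)T₁ + (3)T₂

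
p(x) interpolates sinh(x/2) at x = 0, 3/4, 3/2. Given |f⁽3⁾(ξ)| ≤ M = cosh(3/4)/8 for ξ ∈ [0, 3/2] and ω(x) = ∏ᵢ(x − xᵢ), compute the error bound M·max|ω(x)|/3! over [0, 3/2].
sqrt(3)*cosh(3/4)/512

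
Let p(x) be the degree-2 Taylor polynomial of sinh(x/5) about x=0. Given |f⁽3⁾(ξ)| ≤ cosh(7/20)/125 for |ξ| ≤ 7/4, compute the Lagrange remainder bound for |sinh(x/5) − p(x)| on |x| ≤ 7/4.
343*cosh(7/20)/48000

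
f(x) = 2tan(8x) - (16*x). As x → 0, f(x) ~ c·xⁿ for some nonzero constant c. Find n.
3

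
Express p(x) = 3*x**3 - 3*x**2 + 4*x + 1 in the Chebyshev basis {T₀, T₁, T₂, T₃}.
(-1/2)T₀ + (25/4)T₁ + (-3/2)T₂ + (3/4)T₃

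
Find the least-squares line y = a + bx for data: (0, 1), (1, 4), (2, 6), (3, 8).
a = 13/10, b = 23/10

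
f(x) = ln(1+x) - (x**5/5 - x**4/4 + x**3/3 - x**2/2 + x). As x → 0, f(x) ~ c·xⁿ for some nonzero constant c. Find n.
6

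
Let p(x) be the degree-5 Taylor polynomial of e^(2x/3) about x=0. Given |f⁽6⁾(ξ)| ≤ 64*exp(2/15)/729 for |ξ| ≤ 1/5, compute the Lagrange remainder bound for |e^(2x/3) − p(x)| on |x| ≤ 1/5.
4*exp(2/15)/512578125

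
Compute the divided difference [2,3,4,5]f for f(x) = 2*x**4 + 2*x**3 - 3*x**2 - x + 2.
30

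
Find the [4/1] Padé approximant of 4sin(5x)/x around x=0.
625*x**4/6 - 250*x**2/3 + 20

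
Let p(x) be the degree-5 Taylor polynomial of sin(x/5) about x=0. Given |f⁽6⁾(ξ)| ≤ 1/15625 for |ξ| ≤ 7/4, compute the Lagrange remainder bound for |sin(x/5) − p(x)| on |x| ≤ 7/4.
117649/46080000000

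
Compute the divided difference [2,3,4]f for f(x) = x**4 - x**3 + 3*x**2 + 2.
49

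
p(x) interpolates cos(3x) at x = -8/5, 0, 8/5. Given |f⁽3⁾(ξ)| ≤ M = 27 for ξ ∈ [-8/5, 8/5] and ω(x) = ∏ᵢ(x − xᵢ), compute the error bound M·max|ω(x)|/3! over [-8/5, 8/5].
512*sqrt(3)/125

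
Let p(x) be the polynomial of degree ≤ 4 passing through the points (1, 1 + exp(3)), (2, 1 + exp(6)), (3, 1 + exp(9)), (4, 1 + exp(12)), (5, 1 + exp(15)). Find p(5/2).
-5*exp(12)/32 - 5*exp(3)/128 + 1 + 15*exp(6)/32 + 45*exp(9)/64 + 3*exp(15)/128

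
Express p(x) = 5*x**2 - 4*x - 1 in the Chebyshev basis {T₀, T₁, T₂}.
(3/2)T₀ + (-4)T₁ + (5/2)T₂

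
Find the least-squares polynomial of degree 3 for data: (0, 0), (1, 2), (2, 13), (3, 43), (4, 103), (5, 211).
-11/42 + (947/252)x + (-241/84)x² + (19/9)x³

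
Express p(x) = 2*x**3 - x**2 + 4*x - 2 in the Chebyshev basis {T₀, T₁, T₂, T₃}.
(-5/2)T₀ + (11/2)T₁ + (-1/2)T₂ + (1/2)T₃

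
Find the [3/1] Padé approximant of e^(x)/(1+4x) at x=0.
(1271*x**3/7176 + 595*x**2/1196 + 1197*x/1196 + 1)/(4785*x/1196 + 1)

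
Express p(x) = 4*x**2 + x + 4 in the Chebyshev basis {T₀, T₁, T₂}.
(6)T₀ + T₁ + (2)T₂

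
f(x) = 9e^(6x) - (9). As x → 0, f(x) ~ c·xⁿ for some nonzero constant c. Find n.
1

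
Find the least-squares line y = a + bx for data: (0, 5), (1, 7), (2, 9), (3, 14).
a = 22/5, b = 29/10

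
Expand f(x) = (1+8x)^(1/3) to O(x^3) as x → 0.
1 + 8*x/3 - 64*x**2/9 + O(x**3)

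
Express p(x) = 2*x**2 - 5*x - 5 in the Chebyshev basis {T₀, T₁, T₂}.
(-4)T₀ + (-5)T₁ + T₂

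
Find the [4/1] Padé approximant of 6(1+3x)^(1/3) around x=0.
(2*x**4 - 16*x**3/5 + 36*x**2/5 + 96*x/5 + 6)/(11*x/5 + 1)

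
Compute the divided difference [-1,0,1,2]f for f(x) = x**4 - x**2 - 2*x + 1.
2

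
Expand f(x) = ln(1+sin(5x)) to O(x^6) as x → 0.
5*x - 25*x**2/2 + 125*x**3/6 - 625*x**4/12 + 3125*x**5/24 + O(x**6)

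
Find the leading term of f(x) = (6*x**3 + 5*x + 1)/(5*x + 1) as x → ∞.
6*x**2/5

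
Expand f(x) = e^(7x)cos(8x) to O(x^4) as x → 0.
1 + 7*x - 15*x**2/2 - 1001*x**3/6 + O(x**4)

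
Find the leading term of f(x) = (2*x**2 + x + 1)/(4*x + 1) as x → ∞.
x/2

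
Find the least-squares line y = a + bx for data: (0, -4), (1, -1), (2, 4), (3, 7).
a = -21/5, b = 19/5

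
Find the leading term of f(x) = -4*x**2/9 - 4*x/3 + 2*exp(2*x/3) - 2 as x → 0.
8*x**3/81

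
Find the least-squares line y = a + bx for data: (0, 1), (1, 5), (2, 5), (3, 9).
a = 7/5, b = 12/5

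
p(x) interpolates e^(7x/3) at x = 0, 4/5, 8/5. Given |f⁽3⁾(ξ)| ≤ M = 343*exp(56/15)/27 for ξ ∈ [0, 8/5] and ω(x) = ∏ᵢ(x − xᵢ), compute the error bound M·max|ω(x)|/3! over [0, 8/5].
21952*sqrt(3)*exp(56/15)/91125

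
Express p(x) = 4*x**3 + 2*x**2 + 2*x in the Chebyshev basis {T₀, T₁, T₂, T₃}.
T₀ + (5)T₁ + T₂ + T₃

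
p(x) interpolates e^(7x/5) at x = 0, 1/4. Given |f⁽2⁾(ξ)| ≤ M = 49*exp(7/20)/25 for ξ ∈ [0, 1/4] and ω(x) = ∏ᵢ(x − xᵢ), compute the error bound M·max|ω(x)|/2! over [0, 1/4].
49*exp(7/20)/3200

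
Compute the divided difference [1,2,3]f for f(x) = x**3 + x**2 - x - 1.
7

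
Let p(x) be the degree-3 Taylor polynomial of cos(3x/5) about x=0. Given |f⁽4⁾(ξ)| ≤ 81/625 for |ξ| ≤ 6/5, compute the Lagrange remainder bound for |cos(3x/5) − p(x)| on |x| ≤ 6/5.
4374/390625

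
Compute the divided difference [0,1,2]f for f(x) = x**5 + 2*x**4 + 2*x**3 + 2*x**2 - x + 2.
37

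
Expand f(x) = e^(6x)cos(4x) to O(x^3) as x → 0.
1 + 6*x + 10*x**2 + O(x**3)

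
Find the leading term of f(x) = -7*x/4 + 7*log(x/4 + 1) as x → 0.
-7*x**2/32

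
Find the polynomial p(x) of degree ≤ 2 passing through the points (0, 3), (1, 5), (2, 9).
x**2 + x + 3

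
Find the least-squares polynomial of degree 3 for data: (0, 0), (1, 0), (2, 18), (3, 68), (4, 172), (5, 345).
-2/21 + (-223/126)x + (-59/84)x² + (107/36)x³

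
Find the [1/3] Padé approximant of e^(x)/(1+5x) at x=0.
(19*x/56 + 1)/(271*x**3/336 - 22*x**2/7 + 243*x/56 + 1)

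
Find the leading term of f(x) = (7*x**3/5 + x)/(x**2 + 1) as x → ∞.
7*x/5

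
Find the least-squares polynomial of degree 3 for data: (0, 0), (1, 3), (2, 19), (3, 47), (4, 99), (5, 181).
-41/126 + (1595/756)x + (11/9)x² + (121/108)x³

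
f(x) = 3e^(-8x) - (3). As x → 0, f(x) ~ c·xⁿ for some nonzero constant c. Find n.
1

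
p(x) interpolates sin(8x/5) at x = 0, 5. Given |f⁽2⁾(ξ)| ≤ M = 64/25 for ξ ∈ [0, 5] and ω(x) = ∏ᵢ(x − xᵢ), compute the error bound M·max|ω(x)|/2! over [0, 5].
8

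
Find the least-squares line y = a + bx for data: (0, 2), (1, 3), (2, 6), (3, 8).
a = 8/5, b = 21/10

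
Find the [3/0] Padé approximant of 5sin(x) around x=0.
5*x*(6 - x**2)/6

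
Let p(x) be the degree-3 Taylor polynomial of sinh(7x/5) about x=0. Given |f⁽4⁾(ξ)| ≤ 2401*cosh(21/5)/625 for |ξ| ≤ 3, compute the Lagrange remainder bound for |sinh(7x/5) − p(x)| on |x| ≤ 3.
64827*cosh(21/5)/5000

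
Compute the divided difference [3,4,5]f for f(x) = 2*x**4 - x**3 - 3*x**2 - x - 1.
179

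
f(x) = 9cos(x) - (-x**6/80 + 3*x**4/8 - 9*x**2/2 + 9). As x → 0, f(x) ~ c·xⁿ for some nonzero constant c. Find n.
8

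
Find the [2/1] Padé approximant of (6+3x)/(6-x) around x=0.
(x/2 + 1)/(1 - x/6)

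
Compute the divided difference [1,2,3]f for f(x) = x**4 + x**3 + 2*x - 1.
31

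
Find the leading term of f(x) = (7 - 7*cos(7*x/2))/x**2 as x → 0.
343/8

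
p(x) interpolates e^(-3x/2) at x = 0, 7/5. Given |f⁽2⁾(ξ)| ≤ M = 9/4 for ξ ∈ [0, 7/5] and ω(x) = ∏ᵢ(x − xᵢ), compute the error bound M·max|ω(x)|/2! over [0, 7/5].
441/800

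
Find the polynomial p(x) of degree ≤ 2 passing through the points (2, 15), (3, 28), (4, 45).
2*x**2 + 3*x + 1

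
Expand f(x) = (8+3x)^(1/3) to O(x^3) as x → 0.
2 + x/4 - x**2/32 + O(x**3)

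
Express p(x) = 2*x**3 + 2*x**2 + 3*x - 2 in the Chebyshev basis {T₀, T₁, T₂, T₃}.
-T₀ + (9/2)T₁ + T₂ + (1/2)T₃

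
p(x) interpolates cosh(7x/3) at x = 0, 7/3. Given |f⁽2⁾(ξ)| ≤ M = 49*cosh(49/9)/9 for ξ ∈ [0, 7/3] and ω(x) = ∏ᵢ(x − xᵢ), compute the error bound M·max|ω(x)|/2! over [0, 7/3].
2401*cosh(49/9)/648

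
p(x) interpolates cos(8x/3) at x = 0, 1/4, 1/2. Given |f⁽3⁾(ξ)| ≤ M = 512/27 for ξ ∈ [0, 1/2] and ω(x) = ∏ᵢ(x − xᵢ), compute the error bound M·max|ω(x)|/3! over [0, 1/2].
8*sqrt(3)/729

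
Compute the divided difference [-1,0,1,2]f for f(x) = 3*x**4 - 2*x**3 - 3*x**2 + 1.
4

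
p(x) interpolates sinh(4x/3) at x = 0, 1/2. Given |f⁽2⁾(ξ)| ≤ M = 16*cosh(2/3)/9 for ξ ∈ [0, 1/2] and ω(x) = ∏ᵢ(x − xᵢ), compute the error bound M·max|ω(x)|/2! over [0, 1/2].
cosh(2/3)/18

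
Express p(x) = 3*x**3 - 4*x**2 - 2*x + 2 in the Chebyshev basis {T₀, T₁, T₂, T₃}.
(1/4)T₁ + (-2)T₂ + (3/4)T₃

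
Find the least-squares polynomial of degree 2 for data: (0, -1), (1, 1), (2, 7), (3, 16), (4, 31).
-6/7 + (-27/70)x + (29/14)x²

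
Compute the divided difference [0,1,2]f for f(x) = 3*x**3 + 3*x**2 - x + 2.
12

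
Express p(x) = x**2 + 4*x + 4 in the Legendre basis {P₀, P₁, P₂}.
(13/3)P₀ + (4)P₁ + (2/3)P₂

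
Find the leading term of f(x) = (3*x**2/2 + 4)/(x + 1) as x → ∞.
3*x/2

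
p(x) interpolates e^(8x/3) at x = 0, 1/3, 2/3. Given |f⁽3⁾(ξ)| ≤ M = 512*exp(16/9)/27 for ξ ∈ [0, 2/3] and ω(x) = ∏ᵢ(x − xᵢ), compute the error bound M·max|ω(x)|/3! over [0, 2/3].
512*sqrt(3)*exp(16/9)/19683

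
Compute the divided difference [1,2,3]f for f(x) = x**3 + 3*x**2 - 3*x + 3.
9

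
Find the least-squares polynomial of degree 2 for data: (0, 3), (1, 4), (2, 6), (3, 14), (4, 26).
17/5 + (-12/5)x + (2)x²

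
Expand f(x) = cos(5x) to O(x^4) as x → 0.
1 - 25*x**2/2 + O(x**4)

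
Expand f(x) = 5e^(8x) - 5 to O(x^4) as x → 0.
40*x + 160*x**2 + 1280*x**3/3 + O(x**4)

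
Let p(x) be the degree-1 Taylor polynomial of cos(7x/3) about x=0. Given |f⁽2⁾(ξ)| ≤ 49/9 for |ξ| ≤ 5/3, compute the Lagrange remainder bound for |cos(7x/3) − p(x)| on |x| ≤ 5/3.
1225/162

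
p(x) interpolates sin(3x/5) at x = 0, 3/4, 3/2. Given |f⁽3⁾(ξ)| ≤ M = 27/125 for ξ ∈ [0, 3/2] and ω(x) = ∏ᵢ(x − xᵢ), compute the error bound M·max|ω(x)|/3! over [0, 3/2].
27*sqrt(3)/8000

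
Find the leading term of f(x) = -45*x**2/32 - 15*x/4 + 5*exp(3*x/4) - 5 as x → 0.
45*x**3/128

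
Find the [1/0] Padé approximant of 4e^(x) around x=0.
4*x + 4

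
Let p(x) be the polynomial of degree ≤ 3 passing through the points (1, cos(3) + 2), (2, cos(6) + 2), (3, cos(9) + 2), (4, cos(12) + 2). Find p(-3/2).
-495*cos(6)/16 + 385*cos(9)/16 + 231*cos(3)/16 - 105*cos(12)/16 + 2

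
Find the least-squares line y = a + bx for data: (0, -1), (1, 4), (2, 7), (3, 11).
a = -3/5, b = 39/10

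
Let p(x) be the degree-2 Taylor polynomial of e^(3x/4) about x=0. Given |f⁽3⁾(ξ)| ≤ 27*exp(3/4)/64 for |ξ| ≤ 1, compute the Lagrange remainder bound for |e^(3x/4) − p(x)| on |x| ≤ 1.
9*exp(3/4)/128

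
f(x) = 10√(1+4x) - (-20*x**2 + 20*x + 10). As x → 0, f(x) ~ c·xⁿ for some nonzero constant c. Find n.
3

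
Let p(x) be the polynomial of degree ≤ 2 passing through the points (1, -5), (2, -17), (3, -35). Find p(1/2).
-5/4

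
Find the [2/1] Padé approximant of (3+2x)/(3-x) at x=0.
(2*x/3 + 1)/(1 - x/3)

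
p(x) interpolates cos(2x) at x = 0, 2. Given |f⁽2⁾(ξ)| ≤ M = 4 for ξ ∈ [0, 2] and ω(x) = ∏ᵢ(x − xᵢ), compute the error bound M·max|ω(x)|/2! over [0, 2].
2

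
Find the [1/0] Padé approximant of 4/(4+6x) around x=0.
1 - 3*x/2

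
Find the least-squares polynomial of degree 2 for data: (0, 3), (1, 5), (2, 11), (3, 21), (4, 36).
108/35 + (-13/35)x + (15/7)x²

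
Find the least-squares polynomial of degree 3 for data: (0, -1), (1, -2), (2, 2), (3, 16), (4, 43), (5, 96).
-26/21 + (16/63)x + (-61/42)x² + (19/18)x³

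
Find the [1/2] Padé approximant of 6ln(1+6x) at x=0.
36*x/(-3*x**2 + 3*x + 1)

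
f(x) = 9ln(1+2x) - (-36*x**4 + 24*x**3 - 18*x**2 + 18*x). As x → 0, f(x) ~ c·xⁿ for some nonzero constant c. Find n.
5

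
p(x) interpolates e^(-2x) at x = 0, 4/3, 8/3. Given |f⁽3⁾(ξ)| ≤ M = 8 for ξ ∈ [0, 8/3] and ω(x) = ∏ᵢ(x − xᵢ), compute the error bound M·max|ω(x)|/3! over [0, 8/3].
512*sqrt(3)/729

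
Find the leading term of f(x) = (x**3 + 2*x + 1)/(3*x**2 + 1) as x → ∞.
x/3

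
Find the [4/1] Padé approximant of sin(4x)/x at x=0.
128*x**4/15 - 32*x**2/3 + 4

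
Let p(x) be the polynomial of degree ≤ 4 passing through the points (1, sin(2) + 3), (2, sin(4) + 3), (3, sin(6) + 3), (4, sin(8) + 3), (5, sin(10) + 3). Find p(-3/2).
-1365*sin(8)/32 + 5005*sin(6)/64 + 1155*sin(10)/128 + 3 + 3003*sin(2)/128 - 2145*sin(4)/32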